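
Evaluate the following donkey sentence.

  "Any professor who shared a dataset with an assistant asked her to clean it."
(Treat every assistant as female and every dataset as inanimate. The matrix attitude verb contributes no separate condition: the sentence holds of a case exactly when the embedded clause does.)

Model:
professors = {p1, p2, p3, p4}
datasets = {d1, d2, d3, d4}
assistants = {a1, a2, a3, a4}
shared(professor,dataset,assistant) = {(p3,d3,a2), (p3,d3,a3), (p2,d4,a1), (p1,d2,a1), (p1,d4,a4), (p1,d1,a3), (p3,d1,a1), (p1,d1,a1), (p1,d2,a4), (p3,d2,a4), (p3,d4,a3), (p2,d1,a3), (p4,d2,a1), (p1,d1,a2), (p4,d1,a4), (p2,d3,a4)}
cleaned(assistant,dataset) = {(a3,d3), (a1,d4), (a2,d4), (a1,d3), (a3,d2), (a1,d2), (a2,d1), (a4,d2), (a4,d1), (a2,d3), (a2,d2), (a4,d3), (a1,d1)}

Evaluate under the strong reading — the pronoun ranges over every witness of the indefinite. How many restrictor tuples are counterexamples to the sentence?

"her" takes "an assistant" as antecedent and "it" takes "a dataset"; both are donkey pronouns co-varying with the restrictor.
Strong reading: for every (p,d,a) with shared(p,d,a), cleaned(a,d).
Restrictor triples: (p1,d1,a1)→cleaned(a1,d1) ✓  (p1,d1,a2)→cleaned(a2,d1) ✓  (p1,d1,a3)→cleaned(a3,d1) ✗  (p1,d2,a1)→cleaned(a1,d2) ✓  (p1,d2,a4)→cleaned(a4,d2) ✓  (p1,d4,a4)→cleaned(a4,d4) ✗  (p2,d1,a3)→cleaned(a3,d1) ✗  (p2,d3,a4)→cleaned(a4,d3) ✓  (p2,d4,a1)→cleaned(a1,d4) ✓  (p3,d1,a1)→cleaned(a1,d1) ✓  (p3,d2,a4)→cleaned(a4,d2) ✓  (p3,d3,a2)→cleaned(a2,d3) ✓  (p3,d3,a3)→cleaned(a3,d3) ✓  (p3,d4,a3)→cleaned(a3,d4) ✗  (p4,d1,a4)→cleaned(a4,d1) ✓  (p4,d2,a1)→cleaned(a1,d2) ✓
Counterexamples (restrictor triples failing the scope): 4.

4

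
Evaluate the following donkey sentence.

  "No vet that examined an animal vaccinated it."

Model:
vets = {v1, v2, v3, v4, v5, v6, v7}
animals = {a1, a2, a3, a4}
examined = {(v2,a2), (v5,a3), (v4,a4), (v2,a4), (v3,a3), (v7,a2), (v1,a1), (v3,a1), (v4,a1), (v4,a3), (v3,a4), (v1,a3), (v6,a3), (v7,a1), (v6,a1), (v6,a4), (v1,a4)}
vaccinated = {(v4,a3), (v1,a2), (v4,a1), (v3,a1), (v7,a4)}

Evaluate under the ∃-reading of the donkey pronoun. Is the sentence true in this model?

"it" takes "an animal" as antecedent — a donkey pronoun bound across the clause boundary.
Truth condition: for no (v,a) with examined(v,a) does vaccinated(v,a) hold.
Restrictor pairs — does the scope hold? (v1,a1):fails  (v1,a3):fails  (v1,a4):fails  (v2,a2):fails  (v2,a4):fails  (v3,a1):holds  (v3,a3):fails  (v3,a4):fails  (v4,a1):holds  (v4,a3):holds  (v4,a4):fails  (v5,a3):fails  (v6,a1):fails  (v6,a3):fails  (v6,a4):fails  (v7,a1):fails  (v7,a2):fails
Scope holds for 3 pair(s), so the sentence is false.

False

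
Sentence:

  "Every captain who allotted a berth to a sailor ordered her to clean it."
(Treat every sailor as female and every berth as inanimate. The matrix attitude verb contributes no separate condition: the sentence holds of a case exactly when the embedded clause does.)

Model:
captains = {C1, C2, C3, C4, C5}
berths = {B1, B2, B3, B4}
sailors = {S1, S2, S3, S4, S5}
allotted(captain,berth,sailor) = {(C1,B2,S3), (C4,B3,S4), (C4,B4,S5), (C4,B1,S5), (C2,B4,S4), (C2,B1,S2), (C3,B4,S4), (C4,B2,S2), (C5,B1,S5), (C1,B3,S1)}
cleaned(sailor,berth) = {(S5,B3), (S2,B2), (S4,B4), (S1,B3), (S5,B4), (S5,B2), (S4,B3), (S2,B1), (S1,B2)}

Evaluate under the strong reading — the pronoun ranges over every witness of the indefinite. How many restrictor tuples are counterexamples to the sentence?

3

"her" takes "a sailor" as antecedent and "it" takes "a berth"; both are donkey pronouns co-varying with the restrictor.
Strong reading: for every (c,b,s) with allotted(c,b,s), cleaned(s,b).
Restrictor triples: (C1,B2,S3)→cleaned(S3,B2) ✗  (C1,B3,S1)→cleaned(S1,B3) ✓  (C2,B1,S2)→cleaned(S2,B1) ✓  (C2,B4,S4)→cleaned(S4,B4) ✓  (C3,B4,S4)→cleaned(S4,B4) ✓  (C4,B1,S5)→cleaned(S5,B1) ✗  (C4,B2,S2)→cleaned(S2,B2) ✓  (C4,B3,S4)→cleaned(S4,B3) ✓  (C4,B4,S5)→cleaned(S5,B4) ✓  (C5,B1,S5)→cleaned(S5,B1) ✗
Counterexamples (restrictor triples failing the scope): 3.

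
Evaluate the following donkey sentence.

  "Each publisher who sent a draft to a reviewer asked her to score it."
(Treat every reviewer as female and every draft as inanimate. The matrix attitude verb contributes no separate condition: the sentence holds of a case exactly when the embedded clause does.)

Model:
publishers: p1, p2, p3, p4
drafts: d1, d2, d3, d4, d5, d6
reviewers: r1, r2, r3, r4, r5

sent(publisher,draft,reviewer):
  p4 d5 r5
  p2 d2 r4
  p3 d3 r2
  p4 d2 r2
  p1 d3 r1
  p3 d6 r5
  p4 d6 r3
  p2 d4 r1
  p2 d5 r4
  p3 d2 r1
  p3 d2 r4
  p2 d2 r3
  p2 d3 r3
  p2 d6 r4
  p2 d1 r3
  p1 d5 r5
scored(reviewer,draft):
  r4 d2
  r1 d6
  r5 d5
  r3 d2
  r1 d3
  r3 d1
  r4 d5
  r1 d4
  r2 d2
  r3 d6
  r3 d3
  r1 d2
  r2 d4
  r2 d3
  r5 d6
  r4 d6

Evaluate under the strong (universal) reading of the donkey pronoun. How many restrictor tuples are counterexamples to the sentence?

"her" takes "a reviewer" as antecedent and "it" takes "a draft"; both are donkey pronouns co-varying with the restrictor.
Strong reading: for every (p,d,r) with sent(p,d,r), scored(r,d).
Restrictor triples: (p1,d3,r1)→scored(r1,d3) ✓  (p1,d5,r5)→scored(r5,d5) ✓  (p2,d1,r3)→scored(r3,d1) ✓  (p2,d2,r3)→scored(r3,d2) ✓  (p2,d2,r4)→scored(r4,d2) ✓  (p2,d3,r3)→scored(r3,d3) ✓  (p2,d4,r1)→scored(r1,d4) ✓  (p2,d5,r4)→scored(r4,d5) ✓  (p2,d6,r4)→scored(r4,d6) ✓  (p3,d2,r1)→scored(r1,d2) ✓  (p3,d2,r4)→scored(r4,d2) ✓  (p3,d3,r2)→scored(r2,d3) ✓  (p3,d6,r5)→scored(r5,d6) ✓  (p4,d2,r2)→scored(r2,d2) ✓  (p4,d5,r5)→scored(r5,d5) ✓  (p4,d6,r3)→scored(r3,d6) ✓
Counterexamples (restrictor triples failing the scope): 0.

0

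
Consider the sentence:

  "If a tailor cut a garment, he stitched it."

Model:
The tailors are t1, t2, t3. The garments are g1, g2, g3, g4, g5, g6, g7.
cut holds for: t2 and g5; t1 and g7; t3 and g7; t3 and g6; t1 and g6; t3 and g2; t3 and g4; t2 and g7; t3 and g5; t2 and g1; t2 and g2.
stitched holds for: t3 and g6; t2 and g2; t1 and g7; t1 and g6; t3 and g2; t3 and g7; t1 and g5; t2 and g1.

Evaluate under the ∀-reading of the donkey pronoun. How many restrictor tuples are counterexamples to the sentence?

"it" takes "a garment" as antecedent — a donkey pronoun bound across the clause boundary.
Strong reading: for every (t,g) with cut(t,g), stitched(t,g).
Restrictor pairs: (t1,g6) ✓  (t1,g7) ✓  (t2,g1) ✓  (t2,g2) ✓  (t2,g5) ✗  (t2,g7) ✗  (t3,g2) ✓  (t3,g4) ✗  (t3,g5) ✗  (t3,g6) ✓  (t3,g7) ✓
Counterexamples (restrictor pairs failing the scope): 4.

4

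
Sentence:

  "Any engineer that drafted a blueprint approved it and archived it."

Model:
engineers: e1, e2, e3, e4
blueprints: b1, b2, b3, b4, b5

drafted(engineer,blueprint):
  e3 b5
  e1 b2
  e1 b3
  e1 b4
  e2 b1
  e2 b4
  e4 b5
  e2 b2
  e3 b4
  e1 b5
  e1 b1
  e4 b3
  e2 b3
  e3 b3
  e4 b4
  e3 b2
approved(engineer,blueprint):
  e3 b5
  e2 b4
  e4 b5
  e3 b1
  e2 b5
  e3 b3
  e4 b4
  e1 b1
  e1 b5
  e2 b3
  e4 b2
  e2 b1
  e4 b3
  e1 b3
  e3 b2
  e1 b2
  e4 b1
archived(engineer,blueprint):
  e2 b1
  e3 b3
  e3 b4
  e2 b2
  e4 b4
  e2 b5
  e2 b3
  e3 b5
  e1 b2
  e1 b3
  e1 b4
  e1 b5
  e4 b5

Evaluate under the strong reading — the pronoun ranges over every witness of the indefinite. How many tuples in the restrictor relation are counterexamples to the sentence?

"it" takes "a blueprint" as antecedent — a donkey pronoun bound across the clause boundary.
Strong reading: for every (e,b) with drafted(e,b), approved(e,b) ∧ archived(e,b).
Restrictor pairs: (e1,b1) ✗  (e1,b2) ✓  (e1,b3) ✓  (e1,b4) ✗  (e1,b5) ✓  (e2,b1) ✓  (e2,b2) ✗  (e2,b3) ✓  (e2,b4) ✗  (e3,b2) ✗  (e3,b3) ✓  (e3,b4) ✗  (e3,b5) ✓  (e4,b3) ✗  (e4,b4) ✓  (e4,b5) ✓
Counterexamples (restrictor pairs failing the scope): 7.

7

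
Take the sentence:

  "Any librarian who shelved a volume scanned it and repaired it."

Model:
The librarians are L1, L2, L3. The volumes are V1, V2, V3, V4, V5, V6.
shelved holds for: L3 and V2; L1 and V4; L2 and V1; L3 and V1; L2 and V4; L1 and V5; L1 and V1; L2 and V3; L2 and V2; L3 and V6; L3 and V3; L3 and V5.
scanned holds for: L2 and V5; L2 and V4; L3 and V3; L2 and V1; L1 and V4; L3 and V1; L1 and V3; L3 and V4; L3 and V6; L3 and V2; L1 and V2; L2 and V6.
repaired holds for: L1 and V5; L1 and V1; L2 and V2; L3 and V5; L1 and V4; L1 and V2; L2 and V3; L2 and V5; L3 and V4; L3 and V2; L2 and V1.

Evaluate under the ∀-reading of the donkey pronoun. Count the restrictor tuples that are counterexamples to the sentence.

"it" takes "a volume" as antecedent — a donkey pronoun bound across the clause boundary.
Strong reading: for every (l,v) with shelved(l,v), scanned(l,v) ∧ repaired(l,v).
Restrictor pairs: (L1,V1) ✗  (L1,V4) ✓  (L1,V5) ✗  (L2,V1) ✓  (L2,V2) ✗  (L2,V3) ✗  (L2,V4) ✗  (L3,V1) ✗  (L3,V2) ✓  (L3,V3) ✗  (L3,V5) ✗  (L3,V6) ✗
Counterexamples (restrictor pairs failing the scope): 9.

9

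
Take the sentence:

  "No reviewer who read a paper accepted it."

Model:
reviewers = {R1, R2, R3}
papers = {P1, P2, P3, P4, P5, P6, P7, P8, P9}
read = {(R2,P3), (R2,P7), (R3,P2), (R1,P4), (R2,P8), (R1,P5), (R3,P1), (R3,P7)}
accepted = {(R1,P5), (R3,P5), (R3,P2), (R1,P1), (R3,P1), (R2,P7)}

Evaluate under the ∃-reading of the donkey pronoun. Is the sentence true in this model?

"it" takes "a paper" as antecedent — a donkey pronoun bound across the clause boundary.
Truth condition: for no (r,p) with read(r,p) does accepted(r,p) hold.
Restrictor pairs — does the scope hold? (R1,P4):fails  (R1,P5):holds  (R2,P3):fails  (R2,P7):holds  (R2,P8):fails  (R3,P1):holds  (R3,P2):holds  (R3,P7):fails
Scope holds for 4 pair(s), so the sentence is false.

False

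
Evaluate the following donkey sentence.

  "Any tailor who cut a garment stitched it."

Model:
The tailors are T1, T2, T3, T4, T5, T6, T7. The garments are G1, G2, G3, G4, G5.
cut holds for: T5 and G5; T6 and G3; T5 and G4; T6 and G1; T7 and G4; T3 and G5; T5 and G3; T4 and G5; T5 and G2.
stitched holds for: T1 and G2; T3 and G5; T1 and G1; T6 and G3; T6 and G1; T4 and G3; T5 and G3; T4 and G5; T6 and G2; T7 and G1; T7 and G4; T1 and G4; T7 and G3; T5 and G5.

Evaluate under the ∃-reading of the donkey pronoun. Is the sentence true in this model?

"it" takes "a garment" as antecedent — a donkey pronoun bound across the clause boundary.
Weak reading: every tailor t with some cut-garment has at least one cut-garment g such that stitched(t,g).
Per tailor: T3:✓  T4:✓  T5:✓  T6:✓  T7:✓
Every tailor in the restrictor has a witness.

True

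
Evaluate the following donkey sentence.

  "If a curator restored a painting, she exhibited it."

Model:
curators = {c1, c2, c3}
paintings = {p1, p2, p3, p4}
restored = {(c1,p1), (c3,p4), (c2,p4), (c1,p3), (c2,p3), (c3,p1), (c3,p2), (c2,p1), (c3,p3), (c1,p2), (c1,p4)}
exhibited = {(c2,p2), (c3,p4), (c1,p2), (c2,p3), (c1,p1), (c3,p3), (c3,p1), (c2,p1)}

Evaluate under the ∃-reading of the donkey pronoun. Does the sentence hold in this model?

"it" takes "a painting" as antecedent — a donkey pronoun bound across the clause boundary.
Weak reading: every curator c with some restored-painting has at least one restored-painting p such that exhibited(c,p).
Per curator: c1:✓  c2:✓  c3:✓
Every curator in the restrictor has a witness.

True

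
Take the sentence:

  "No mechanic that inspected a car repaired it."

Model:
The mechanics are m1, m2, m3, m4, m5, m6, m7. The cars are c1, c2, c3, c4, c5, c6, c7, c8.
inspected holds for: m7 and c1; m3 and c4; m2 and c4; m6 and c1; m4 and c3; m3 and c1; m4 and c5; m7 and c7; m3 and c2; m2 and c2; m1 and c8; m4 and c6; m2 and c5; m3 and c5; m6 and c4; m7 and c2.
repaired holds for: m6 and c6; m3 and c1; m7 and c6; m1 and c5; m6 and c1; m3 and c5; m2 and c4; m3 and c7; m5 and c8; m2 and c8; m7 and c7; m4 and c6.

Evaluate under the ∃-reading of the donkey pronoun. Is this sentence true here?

False

"it" takes "a car" as antecedent — a donkey pronoun bound across the clause boundary.
Truth condition: for no (m,c) with inspected(m,c) does repaired(m,c) hold.
Restrictor pairs — does the scope hold? (m1,c8):fails  (m2,c2):fails  (m2,c4):holds  (m2,c5):fails  (m3,c1):holds  (m3,c2):fails  (m3,c4):fails  (m3,c5):holds  (m4,c3):fails  (m4,c5):fails  (m4,c6):holds  (m6,c1):holds  (m6,c4):fails  (m7,c1):fails  (m7,c2):fails  (m7,c7):holds
Scope holds for 6 pair(s), so the sentence is false.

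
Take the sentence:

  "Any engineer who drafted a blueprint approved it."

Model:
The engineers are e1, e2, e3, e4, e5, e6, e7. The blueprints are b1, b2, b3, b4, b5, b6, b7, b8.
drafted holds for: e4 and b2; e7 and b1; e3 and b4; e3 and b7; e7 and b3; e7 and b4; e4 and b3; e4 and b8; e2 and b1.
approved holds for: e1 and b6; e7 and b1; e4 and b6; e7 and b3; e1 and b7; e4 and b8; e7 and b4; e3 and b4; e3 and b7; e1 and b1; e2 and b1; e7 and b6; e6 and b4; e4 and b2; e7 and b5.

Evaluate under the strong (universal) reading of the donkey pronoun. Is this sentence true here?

False

"it" takes "a blueprint" as antecedent — a donkey pronoun bound across the clause boundary.
Strong reading: for every (e,b) with drafted(e,b), approved(e,b).
Restrictor pairs: (e2,b1) ✓  (e3,b4) ✓  (e3,b7) ✓  (e4,b2) ✓  (e4,b3) ✗  (e4,b8) ✓  (e7,b1) ✓  (e7,b3) ✓  (e7,b4) ✓
Counterexample: (e4,b3) is in drafted but fails the scope.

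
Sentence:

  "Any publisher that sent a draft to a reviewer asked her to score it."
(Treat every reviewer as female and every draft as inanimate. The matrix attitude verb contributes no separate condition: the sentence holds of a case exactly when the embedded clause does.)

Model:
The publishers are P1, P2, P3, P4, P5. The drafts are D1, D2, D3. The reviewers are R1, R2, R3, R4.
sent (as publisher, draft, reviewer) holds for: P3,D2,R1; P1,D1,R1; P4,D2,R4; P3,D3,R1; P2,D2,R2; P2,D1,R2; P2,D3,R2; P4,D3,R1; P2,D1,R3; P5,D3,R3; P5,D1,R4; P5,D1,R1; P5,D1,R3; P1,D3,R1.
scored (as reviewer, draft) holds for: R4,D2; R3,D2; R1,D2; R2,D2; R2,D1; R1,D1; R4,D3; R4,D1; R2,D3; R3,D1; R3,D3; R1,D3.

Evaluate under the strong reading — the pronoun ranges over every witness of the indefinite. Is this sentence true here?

True

"her" takes "a reviewer" as antecedent and "it" takes "a draft"; both are donkey pronouns co-varying with the restrictor.
Strong reading: for every (p,d,r) with sent(p,d,r), scored(r,d).
Restrictor triples: (P1,D1,R1)→scored(R1,D1) ✓  (P1,D3,R1)→scored(R1,D3) ✓  (P2,D1,R2)→scored(R2,D1) ✓  (P2,D1,R3)→scored(R3,D1) ✓  (P2,D2,R2)→scored(R2,D2) ✓  (P2,D3,R2)→scored(R2,D3) ✓  (P3,D2,R1)→scored(R1,D2) ✓  (P3,D3,R1)→scored(R1,D3) ✓  (P4,D2,R4)→scored(R4,D2) ✓  (P4,D3,R1)→scored(R1,D3) ✓  (P5,D1,R1)→scored(R1,D1) ✓  (P5,D1,R3)→scored(R3,D1) ✓  (P5,D1,R4)→scored(R4,D1) ✓  (P5,D3,R3)→scored(R3,D3) ✓
Every restrictor triple satisfies the scope.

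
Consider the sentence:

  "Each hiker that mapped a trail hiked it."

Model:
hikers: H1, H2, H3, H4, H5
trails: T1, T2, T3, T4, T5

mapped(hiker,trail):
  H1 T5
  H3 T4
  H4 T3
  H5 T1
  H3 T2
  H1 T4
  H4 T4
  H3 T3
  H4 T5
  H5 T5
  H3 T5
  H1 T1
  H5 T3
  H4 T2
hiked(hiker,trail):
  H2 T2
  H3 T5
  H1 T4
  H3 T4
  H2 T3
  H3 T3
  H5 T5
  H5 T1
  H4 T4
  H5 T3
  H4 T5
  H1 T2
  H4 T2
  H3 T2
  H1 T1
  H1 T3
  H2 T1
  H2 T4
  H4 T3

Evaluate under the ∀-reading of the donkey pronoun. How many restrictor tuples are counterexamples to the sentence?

"it" takes "a trail" as antecedent — a donkey pronoun bound across the clause boundary.
Strong reading: for every (h,t) with mapped(h,t), hiked(h,t).
Restrictor pairs: (H1,T1) ✓  (H1,T4) ✓  (H1,T5) ✗  (H3,T2) ✓  (H3,T3) ✓  (H3,T4) ✓  (H3,T5) ✓  (H4,T2) ✓  (H4,T3) ✓  (H4,T4) ✓  (H4,T5) ✓  (H5,T1) ✓  (H5,T3) ✓  (H5,T5) ✓
Counterexamples (restrictor pairs failing the scope): 1.

1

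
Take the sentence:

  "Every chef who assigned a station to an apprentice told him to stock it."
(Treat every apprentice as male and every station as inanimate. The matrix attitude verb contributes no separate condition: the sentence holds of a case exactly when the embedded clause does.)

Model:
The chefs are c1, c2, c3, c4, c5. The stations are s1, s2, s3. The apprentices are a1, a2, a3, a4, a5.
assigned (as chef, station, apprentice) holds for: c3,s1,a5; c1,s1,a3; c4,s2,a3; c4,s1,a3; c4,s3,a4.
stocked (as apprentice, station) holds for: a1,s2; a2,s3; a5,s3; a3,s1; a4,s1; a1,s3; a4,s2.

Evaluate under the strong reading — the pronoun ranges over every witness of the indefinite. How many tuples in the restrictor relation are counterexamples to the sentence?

"him" takes "an apprentice" as antecedent and "it" takes "a station"; both are donkey pronouns co-varying with the restrictor.
Strong reading: for every (c,s,a) with assigned(c,s,a), stocked(a,s).
Restrictor triples: (c1,s1,a3)→stocked(a3,s1) ✓  (c3,s1,a5)→stocked(a5,s1) ✗  (c4,s1,a3)→stocked(a3,s1) ✓  (c4,s2,a3)→stocked(a3,s2) ✗  (c4,s3,a4)→stocked(a4,s3) ✗
Counterexamples (restrictor triples failing the scope): 3.

3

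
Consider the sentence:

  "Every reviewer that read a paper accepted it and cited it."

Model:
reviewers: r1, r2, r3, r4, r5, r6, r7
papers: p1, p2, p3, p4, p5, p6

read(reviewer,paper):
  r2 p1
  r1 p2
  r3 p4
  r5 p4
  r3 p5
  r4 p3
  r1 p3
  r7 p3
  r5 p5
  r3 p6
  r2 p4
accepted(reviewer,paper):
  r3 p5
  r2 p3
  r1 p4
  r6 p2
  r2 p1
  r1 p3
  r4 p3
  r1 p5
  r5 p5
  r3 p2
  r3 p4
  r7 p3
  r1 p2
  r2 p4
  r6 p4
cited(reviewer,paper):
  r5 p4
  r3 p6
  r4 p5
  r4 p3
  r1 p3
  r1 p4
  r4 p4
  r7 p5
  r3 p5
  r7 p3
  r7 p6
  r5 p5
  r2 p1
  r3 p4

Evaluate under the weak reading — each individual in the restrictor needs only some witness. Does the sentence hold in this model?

"it" takes "a paper" as antecedent — a donkey pronoun bound across the clause boundary.
Weak reading: every reviewer r with some read-paper has at least one read-paper p such that accepted(r,p) ∧ cited(r,p).
Per reviewer: r1:✓  r2:✓  r3:✓  r4:✓  r5:✓  r7:✓
Every reviewer in the restrictor has a witness.

True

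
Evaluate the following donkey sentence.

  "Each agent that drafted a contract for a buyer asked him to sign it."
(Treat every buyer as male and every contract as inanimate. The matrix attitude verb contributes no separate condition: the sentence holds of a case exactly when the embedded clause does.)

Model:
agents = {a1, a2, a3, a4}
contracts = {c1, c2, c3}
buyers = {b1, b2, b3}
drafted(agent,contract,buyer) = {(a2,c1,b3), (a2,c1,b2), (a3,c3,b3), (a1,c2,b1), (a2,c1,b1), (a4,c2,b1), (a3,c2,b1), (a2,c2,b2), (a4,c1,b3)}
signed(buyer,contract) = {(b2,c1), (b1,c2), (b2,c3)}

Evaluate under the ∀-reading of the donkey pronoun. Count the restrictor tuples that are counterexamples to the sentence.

"him" takes "a buyer" as antecedent and "it" takes "a contract"; both are donkey pronouns co-varying with the restrictor.
Strong reading: for every (a,c,b) with drafted(a,c,b), signed(b,c).
Restrictor triples: (a1,c2,b1)→signed(b1,c2) ✓  (a2,c1,b1)→signed(b1,c1) ✗  (a2,c1,b2)→signed(b2,c1) ✓  (a2,c1,b3)→signed(b3,c1) ✗  (a2,c2,b2)→signed(b2,c2) ✗  (a3,c2,b1)→signed(b1,c2) ✓  (a3,c3,b3)→signed(b3,c3) ✗  (a4,c1,b3)→signed(b3,c1) ✗  (a4,c2,b1)→signed(b1,c2) ✓
Counterexamples (restrictor triples failing the scope): 5.

5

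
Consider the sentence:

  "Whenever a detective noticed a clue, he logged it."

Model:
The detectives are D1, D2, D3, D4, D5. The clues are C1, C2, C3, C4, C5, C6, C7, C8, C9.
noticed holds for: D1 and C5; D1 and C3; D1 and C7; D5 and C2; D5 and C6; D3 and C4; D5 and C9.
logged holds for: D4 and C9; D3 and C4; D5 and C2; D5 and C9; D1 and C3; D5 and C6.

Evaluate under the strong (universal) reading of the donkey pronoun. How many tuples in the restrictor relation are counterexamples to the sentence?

2

"it" takes "a clue" as antecedent — a donkey pronoun bound across the clause boundary.
Strong reading: for every (d,c) with noticed(d,c), logged(d,c).
Restrictor pairs: (D1,C3) ✓  (D1,C5) ✗  (D1,C7) ✗  (D3,C4) ✓  (D5,C2) ✓  (D5,C6) ✓  (D5,C9) ✓
Counterexamples (restrictor pairs failing the scope): 2.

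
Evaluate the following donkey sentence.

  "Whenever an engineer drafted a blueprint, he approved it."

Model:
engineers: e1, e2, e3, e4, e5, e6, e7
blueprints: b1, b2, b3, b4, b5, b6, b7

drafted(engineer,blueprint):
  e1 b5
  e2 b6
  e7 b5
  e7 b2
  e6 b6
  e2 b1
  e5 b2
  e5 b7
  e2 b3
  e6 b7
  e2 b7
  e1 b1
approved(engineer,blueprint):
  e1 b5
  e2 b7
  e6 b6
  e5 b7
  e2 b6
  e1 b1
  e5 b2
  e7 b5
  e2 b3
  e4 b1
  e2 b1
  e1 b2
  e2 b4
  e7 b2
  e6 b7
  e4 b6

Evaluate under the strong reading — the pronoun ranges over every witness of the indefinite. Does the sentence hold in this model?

True

"it" takes "a blueprint" as antecedent — a donkey pronoun bound across the clause boundary.
Strong reading: for every (e,b) with drafted(e,b), approved(e,b).
Restrictor pairs: (e1,b1) ✓  (e1,b5) ✓  (e2,b1) ✓  (e2,b3) ✓  (e2,b6) ✓  (e2,b7) ✓  (e5,b2) ✓  (e5,b7) ✓  (e6,b6) ✓  (e6,b7) ✓  (e7,b2) ✓  (e7,b5) ✓
Every restrictor pair satisfies the scope.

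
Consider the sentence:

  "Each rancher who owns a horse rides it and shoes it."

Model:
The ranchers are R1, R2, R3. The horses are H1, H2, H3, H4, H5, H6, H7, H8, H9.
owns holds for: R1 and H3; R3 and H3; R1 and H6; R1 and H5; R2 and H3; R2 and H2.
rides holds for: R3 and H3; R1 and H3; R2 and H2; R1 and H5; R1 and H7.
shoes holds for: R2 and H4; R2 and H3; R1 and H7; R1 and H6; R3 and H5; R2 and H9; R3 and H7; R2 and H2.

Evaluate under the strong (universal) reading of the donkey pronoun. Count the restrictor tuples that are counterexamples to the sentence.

"it" takes "a horse" as antecedent — a donkey pronoun bound across the clause boundary.
Strong reading: for every (r,h) with owns(r,h), rides(r,h) ∧ shoes(r,h).
Restrictor pairs: (R1,H3) ✗  (R1,H5) ✗  (R1,H6) ✗  (R2,H2) ✓  (R2,H3) ✗  (R3,H3) ✗
Counterexamples (restrictor pairs failing the scope): 5.

5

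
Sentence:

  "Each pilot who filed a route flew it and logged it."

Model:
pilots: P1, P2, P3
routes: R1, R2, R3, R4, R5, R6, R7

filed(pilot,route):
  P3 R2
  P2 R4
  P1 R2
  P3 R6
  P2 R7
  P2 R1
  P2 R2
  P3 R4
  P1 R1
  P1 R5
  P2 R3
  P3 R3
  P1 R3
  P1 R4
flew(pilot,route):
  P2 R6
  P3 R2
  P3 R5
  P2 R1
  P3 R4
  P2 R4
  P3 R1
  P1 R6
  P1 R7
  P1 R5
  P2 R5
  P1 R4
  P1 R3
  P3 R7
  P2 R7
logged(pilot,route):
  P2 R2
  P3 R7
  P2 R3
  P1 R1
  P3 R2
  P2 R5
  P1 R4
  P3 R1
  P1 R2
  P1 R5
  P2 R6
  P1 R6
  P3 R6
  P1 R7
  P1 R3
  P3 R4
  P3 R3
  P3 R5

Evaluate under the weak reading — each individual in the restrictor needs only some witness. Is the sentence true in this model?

False

"it" takes "a route" as antecedent — a donkey pronoun bound across the clause boundary.
Weak reading: every pilot p with some filed-route has at least one filed-route r such that flew(p,r) ∧ logged(p,r).
Per pilot: P1:✓  P2:✗  P3:✓
P2 has no witness among its filed-routes.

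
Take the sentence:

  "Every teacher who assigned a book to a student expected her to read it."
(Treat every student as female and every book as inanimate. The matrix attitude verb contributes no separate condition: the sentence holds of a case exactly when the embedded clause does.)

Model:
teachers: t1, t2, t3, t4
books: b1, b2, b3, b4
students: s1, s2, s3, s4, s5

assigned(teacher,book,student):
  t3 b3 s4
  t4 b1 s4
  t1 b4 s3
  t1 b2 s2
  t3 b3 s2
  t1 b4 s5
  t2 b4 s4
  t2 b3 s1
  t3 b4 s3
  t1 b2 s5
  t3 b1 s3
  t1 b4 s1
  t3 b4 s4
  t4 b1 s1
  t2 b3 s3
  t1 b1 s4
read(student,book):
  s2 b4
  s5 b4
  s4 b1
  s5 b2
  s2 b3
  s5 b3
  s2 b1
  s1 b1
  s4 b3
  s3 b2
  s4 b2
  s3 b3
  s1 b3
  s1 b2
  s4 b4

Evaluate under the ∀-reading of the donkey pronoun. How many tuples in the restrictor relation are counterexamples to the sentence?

5

"her" takes "a student" as antecedent and "it" takes "a book"; both are donkey pronouns co-varying with the restrictor.
Strong reading: for every (t,b,s) with assigned(t,b,s), read(s,b).
Restrictor triples: (t1,b1,s4)→read(s4,b1) ✓  (t1,b2,s2)→read(s2,b2) ✗  (t1,b2,s5)→read(s5,b2) ✓  (t1,b4,s1)→read(s1,b4) ✗  (t1,b4,s3)→read(s3,b4) ✗  (t1,b4,s5)→read(s5,b4) ✓  (t2,b3,s1)→read(s1,b3) ✓  (t2,b3,s3)→read(s3,b3) ✓  (t2,b4,s4)→read(s4,b4) ✓  (t3,b1,s3)→read(s3,b1) ✗  (t3,b3,s2)→read(s2,b3) ✓  (t3,b3,s4)→read(s4,b3) ✓  (t3,b4,s3)→read(s3,b4) ✗  (t3,b4,s4)→read(s4,b4) ✓  (t4,b1,s1)→read(s1,b1) ✓  (t4,b1,s4)→read(s4,b1) ✓
Counterexamples (restrictor triples failing the scope): 5.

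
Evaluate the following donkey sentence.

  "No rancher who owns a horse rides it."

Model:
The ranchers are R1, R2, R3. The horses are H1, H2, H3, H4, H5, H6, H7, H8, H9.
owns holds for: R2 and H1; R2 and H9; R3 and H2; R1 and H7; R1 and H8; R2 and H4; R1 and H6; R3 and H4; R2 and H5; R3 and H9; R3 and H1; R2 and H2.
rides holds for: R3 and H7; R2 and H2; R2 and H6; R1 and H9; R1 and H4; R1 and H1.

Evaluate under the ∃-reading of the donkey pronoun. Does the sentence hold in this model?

"it" takes "a horse" as antecedent — a donkey pronoun bound across the clause boundary.
Truth condition: for no (r,h) with owns(r,h) does rides(r,h) hold.
Restrictor pairs — does the scope hold? (R1,H6):fails  (R1,H7):fails  (R1,H8):fails  (R2,H1):fails  (R2,H2):holds  (R2,H4):fails  (R2,H5):fails  (R2,H9):fails  (R3,H1):fails  (R3,H2):fails  (R3,H4):fails  (R3,H9):fails
Scope holds for 1 pair(s), so the sentence is false.

False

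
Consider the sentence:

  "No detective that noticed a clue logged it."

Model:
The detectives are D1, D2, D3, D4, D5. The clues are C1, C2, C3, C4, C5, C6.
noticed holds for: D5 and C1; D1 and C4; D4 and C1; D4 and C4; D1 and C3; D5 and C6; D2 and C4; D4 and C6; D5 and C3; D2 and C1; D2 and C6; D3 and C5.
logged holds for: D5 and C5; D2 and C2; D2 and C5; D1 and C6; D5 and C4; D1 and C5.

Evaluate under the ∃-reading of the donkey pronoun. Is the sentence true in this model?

True

"it" takes "a clue" as antecedent — a donkey pronoun bound across the clause boundary.
Truth condition: for no (d,c) with noticed(d,c) does logged(d,c) hold.
Restrictor pairs — does the scope hold? (D1,C3):fails  (D1,C4):fails  (D2,C1):fails  (D2,C4):fails  (D2,C6):fails  (D3,C5):fails  (D4,C1):fails  (D4,C4):fails  (D4,C6):fails  (D5,C1):fails  (D5,C3):fails  (D5,C6):fails
Scope holds for no restrictor pair, so the sentence is true.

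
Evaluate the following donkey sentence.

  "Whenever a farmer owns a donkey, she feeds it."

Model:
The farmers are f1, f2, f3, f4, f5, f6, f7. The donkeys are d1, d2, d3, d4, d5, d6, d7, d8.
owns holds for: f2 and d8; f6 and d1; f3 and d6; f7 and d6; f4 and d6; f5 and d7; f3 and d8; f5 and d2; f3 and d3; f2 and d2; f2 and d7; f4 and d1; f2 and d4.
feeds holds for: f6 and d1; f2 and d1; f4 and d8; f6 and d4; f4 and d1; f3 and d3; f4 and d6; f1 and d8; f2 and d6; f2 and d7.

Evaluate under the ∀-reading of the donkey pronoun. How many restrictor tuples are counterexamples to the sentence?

"it" takes "a donkey" as antecedent — a donkey pronoun bound across the clause boundary.
Strong reading: for every (f,d) with owns(f,d), feeds(f,d).
Restrictor pairs: (f2,d2) ✗  (f2,d4) ✗  (f2,d7) ✓  (f2,d8) ✗  (f3,d3) ✓  (f3,d6) ✗  (f3,d8) ✗  (f4,d1) ✓  (f4,d6) ✓  (f5,d2) ✗  (f5,d7) ✗  (f6,d1) ✓  (f7,d6) ✗
Counterexamples (restrictor pairs failing the scope): 8.

8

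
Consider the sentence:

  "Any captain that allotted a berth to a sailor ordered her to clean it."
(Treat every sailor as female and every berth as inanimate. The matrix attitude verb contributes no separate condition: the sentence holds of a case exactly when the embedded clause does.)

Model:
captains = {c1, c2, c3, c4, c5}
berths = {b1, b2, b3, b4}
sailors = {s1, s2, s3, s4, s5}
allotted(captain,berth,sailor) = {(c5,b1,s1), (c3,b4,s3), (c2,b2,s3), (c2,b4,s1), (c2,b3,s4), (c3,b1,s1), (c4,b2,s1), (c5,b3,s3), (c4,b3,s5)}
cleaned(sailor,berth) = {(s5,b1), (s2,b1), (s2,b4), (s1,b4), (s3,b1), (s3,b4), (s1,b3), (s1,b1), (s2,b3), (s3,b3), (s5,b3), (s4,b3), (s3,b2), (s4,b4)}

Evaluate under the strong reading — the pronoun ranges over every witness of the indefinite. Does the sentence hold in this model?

False

"her" takes "a sailor" as antecedent and "it" takes "a berth"; both are donkey pronouns co-varying with the restrictor.
Strong reading: for every (c,b,s) with allotted(c,b,s), cleaned(s,b).
Restrictor triples: (c2,b2,s3)→cleaned(s3,b2) ✓  (c2,b3,s4)→cleaned(s4,b3) ✓  (c2,b4,s1)→cleaned(s1,b4) ✓  (c3,b1,s1)→cleaned(s1,b1) ✓  (c3,b4,s3)→cleaned(s3,b4) ✓  (c4,b2,s1)→cleaned(s1,b2) ✗  (c4,b3,s5)→cleaned(s5,b3) ✓  (c5,b1,s1)→cleaned(s1,b1) ✓  (c5,b3,s3)→cleaned(s3,b3) ✓
Counterexample: (c4,b2,s1) — cleaned(s1,b2) does not hold.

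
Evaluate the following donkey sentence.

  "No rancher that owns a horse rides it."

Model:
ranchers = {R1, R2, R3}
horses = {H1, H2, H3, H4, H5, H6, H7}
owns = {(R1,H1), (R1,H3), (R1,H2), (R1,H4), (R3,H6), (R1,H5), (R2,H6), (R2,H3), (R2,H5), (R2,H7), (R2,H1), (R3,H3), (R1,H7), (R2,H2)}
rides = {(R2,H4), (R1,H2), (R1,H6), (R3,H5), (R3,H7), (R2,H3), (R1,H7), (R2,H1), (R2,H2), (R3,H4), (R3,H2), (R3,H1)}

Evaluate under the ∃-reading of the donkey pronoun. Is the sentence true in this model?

"it" takes "a horse" as antecedent — a donkey pronoun bound across the clause boundary.
Truth condition: for no (r,h) with owns(r,h) does rides(r,h) hold.
Restrictor pairs — does the scope hold? (R1,H1):fails  (R1,H2):holds  (R1,H3):fails  (R1,H4):fails  (R1,H5):fails  (R1,H7):holds  (R2,H1):holds  (R2,H2):holds  (R2,H3):holds  (R2,H5):fails  (R2,H6):fails  (R2,H7):fails  (R3,H3):fails  (R3,H6):fails
Scope holds for 5 pair(s), so the sentence is false.

False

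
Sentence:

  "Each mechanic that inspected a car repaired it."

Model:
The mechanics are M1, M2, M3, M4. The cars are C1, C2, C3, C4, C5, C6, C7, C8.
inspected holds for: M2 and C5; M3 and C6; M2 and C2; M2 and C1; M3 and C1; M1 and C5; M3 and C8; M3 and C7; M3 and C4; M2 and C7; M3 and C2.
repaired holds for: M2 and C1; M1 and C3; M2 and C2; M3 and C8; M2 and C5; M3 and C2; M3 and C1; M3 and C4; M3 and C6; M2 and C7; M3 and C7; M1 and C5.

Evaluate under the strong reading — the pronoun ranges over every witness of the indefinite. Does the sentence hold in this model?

"it" takes "a car" as antecedent — a donkey pronoun bound across the clause boundary.
Strong reading: for every (m,c) with inspected(m,c), repaired(m,c).
Restrictor pairs: (M1,C5) ✓  (M2,C1) ✓  (M2,C2) ✓  (M2,C5) ✓  (M2,C7) ✓  (M3,C1) ✓  (M3,C2) ✓  (M3,C4) ✓  (M3,C6) ✓  (M3,C7) ✓  (M3,C8) ✓
Every restrictor pair satisfies the scope.

True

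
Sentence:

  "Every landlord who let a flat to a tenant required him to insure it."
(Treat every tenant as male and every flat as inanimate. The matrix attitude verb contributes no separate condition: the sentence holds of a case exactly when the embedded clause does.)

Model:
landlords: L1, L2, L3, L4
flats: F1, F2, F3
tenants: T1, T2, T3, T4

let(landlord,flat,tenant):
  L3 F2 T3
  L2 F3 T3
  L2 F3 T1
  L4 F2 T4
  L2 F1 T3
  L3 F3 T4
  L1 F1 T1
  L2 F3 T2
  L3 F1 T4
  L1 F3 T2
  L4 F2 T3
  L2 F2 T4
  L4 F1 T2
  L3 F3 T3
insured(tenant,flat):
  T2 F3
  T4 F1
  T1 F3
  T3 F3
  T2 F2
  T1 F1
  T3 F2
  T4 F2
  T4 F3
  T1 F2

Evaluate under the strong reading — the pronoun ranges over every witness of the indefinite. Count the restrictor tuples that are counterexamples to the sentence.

2

"him" takes "a tenant" as antecedent and "it" takes "a flat"; both are donkey pronouns co-varying with the restrictor.
Strong reading: for every (l,f,t) with let(l,f,t), insured(t,f).
Restrictor triples: (L1,F1,T1)→insured(T1,F1) ✓  (L1,F3,T2)→insured(T2,F3) ✓  (L2,F1,T3)→insured(T3,F1) ✗  (L2,F2,T4)→insured(T4,F2) ✓  (L2,F3,T1)→insured(T1,F3) ✓  (L2,F3,T2)→insured(T2,F3) ✓  (L2,F3,T3)→insured(T3,F3) ✓  (L3,F1,T4)→insured(T4,F1) ✓  (L3,F2,T3)→insured(T3,F2) ✓  (L3,F3,T3)→insured(T3,F3) ✓  (L3,F3,T4)→insured(T4,F3) ✓  (L4,F1,T2)→insured(T2,F1) ✗  (L4,F2,T3)→insured(T3,F2) ✓  (L4,F2,T4)→insured(T4,F2) ✓
Counterexamples (restrictor triples failing the scope): 2.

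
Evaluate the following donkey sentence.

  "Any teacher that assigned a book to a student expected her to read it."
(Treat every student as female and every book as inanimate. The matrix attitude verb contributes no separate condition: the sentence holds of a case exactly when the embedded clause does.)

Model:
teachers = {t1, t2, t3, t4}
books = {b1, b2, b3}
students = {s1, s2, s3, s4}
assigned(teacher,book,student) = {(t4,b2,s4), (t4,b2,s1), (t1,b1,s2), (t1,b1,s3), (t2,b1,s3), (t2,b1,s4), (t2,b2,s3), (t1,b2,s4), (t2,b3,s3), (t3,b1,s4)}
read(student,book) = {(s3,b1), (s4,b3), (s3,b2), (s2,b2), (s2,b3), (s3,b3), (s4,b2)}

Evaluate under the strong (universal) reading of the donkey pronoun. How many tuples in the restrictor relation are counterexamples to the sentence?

"her" takes "a student" as antecedent and "it" takes "a book"; both are donkey pronouns co-varying with the restrictor.
Strong reading: for every (t,b,s) with assigned(t,b,s), read(s,b).
Restrictor triples: (t1,b1,s2)→read(s2,b1) ✗  (t1,b1,s3)→read(s3,b1) ✓  (t1,b2,s4)→read(s4,b2) ✓  (t2,b1,s3)→read(s3,b1) ✓  (t2,b1,s4)→read(s4,b1) ✗  (t2,b2,s3)→read(s3,b2) ✓  (t2,b3,s3)→read(s3,b3) ✓  (t3,b1,s4)→read(s4,b1) ✗  (t4,b2,s1)→read(s1,b2) ✗  (t4,b2,s4)→read(s4,b2) ✓
Counterexamples (restrictor triples failing the scope): 4.

4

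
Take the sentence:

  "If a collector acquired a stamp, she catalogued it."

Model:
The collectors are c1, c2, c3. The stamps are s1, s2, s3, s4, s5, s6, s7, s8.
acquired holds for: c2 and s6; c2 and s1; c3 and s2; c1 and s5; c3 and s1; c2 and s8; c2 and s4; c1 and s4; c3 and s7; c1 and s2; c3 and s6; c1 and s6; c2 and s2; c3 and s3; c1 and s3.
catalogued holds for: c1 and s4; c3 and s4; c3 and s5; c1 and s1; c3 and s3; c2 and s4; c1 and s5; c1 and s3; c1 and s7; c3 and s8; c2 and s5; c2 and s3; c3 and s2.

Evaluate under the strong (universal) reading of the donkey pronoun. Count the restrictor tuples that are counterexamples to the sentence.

"it" takes "a stamp" as antecedent — a donkey pronoun bound across the clause boundary.
Strong reading: for every (c,s) with acquired(c,s), catalogued(c,s).
Restrictor pairs: (c1,s2) ✗  (c1,s3) ✓  (c1,s4) ✓  (c1,s5) ✓  (c1,s6) ✗  (c2,s1) ✗  (c2,s2) ✗  (c2,s4) ✓  (c2,s6) ✗  (c2,s8) ✗  (c3,s1) ✗  (c3,s2) ✓  (c3,s3) ✓  (c3,s6) ✗  (c3,s7) ✗
Counterexamples (restrictor pairs failing the scope): 9.

9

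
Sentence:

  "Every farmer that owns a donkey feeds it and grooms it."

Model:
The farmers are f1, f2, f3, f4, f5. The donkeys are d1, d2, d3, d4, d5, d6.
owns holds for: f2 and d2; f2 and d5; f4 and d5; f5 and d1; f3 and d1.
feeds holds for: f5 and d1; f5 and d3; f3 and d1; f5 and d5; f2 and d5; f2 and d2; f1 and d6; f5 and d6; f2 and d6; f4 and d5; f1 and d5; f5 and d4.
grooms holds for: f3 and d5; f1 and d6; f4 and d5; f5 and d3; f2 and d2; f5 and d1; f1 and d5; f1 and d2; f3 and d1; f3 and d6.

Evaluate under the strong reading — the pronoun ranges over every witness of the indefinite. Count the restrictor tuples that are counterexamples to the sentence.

"it" takes "a donkey" as antecedent — a donkey pronoun bound across the clause boundary.
Strong reading: for every (f,d) with owns(f,d), feeds(f,d) ∧ grooms(f,d).
Restrictor pairs: (f2,d2) ✓  (f2,d5) ✗  (f3,d1) ✓  (f4,d5) ✓  (f5,d1) ✓
Counterexamples (restrictor pairs failing the scope): 1.

1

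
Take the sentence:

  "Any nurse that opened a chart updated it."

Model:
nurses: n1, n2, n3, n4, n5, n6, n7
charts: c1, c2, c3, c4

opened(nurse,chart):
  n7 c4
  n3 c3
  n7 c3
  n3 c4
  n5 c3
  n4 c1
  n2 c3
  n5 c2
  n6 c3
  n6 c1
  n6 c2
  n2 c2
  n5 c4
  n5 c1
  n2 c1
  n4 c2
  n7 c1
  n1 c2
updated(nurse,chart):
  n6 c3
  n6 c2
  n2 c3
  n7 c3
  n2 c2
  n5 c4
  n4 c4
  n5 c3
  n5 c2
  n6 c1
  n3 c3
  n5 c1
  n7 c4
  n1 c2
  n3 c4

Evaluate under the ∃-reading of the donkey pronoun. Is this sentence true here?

False

"it" takes "a chart" as antecedent — a donkey pronoun bound across the clause boundary.
Weak reading: every nurse n with some opened-chart has at least one opened-chart c such that updated(n,c).
Per nurse: n1:✓  n2:✓  n3:✓  n4:✗  n5:✓  n6:✓  n7:✓
n4 has no witness among its opened-charts.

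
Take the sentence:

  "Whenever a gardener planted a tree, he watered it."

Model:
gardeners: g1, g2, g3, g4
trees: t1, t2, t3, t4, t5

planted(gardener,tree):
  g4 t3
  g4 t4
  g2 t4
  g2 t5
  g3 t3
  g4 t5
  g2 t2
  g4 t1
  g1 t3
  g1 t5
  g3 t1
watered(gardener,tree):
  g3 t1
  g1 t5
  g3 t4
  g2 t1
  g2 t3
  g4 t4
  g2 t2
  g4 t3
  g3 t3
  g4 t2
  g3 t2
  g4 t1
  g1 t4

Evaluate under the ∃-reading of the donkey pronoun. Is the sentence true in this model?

"it" takes "a tree" as antecedent — a donkey pronoun bound across the clause boundary.
Weak reading: every gardener g with some planted-tree has at least one planted-tree t such that watered(g,t).
Per gardener: g1:✓  g2:✓  g3:✓  g4:✓
Every gardener in the restrictor has a witness.

True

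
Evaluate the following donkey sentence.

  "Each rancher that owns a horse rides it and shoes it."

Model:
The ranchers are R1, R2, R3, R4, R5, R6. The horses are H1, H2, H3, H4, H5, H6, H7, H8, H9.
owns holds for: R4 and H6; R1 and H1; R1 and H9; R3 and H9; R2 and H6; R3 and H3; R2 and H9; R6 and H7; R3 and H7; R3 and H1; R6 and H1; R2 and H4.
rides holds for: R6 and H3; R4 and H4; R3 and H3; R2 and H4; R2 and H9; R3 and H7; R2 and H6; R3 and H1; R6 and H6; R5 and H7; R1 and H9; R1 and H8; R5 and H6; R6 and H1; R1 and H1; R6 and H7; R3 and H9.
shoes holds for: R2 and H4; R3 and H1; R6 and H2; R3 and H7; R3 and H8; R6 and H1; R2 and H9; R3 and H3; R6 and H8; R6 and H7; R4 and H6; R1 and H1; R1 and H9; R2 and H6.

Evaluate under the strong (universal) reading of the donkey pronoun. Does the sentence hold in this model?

False

"it" takes "a horse" as antecedent — a donkey pronoun bound across the clause boundary.
Strong reading: for every (r,h) with owns(r,h), rides(r,h) ∧ shoes(r,h).
Restrictor pairs: (R1,H1) ✓  (R1,H9) ✓  (R2,H4) ✓  (R2,H6) ✓  (R2,H9) ✓  (R3,H1) ✓  (R3,H3) ✓  (R3,H7) ✓  (R3,H9) ✗  (R4,H6) ✗  (R6,H1) ✓  (R6,H7) ✓
Counterexample: (R3,H9) is in owns but fails the scope.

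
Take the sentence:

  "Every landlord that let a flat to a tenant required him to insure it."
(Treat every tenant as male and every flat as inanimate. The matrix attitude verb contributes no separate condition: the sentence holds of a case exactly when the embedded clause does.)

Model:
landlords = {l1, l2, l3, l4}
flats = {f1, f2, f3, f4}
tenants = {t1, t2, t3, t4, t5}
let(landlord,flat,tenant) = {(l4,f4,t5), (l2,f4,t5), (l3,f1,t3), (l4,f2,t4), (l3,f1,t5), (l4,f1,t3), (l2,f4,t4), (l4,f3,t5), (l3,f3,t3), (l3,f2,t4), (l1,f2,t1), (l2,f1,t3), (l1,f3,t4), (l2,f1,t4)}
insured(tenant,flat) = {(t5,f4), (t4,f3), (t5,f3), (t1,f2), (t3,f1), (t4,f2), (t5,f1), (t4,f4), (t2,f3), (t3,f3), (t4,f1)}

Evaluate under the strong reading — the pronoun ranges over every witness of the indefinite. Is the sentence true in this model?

True

"him" takes "a tenant" as antecedent and "it" takes "a flat"; both are donkey pronouns co-varying with the restrictor.
Strong reading: for every (l,f,t) with let(l,f,t), insured(t,f).
Restrictor triples: (l1,f2,t1)→insured(t1,f2) ✓  (l1,f3,t4)→insured(t4,f3) ✓  (l2,f1,t3)→insured(t3,f1) ✓  (l2,f1,t4)→insured(t4,f1) ✓  (l2,f4,t4)→insured(t4,f4) ✓  (l2,f4,t5)→insured(t5,f4) ✓  (l3,f1,t3)→insured(t3,f1) ✓  (l3,f1,t5)→insured(t5,f1) ✓  (l3,f2,t4)→insured(t4,f2) ✓  (l3,f3,t3)→insured(t3,f3) ✓  (l4,f1,t3)→insured(t3,f1) ✓  (l4,f2,t4)→insured(t4,f2) ✓  (l4,f3,t5)→insured(t5,f3) ✓  (l4,f4,t5)→insured(t5,f4) ✓
Every restrictor triple satisfies the scope.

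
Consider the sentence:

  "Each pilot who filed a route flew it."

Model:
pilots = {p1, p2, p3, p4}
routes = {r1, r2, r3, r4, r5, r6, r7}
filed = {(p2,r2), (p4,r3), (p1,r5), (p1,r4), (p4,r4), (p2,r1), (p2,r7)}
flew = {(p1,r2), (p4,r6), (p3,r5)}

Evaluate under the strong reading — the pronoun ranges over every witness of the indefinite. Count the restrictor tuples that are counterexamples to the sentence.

"it" takes "a route" as antecedent — a donkey pronoun bound across the clause boundary.
Strong reading: for every (p,r) with filed(p,r), flew(p,r).
Restrictor pairs: (p1,r4) ✗  (p1,r5) ✗  (p2,r1) ✗  (p2,r2) ✗  (p2,r7) ✗  (p4,r3) ✗  (p4,r4) ✗
Counterexamples (restrictor pairs failing the scope): 7.

7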